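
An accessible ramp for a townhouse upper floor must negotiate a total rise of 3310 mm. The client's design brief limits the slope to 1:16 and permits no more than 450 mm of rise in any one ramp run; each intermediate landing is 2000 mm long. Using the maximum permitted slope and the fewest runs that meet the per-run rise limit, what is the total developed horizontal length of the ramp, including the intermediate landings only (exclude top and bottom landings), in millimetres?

⌈3310/450⌉ = 8 ramp runs. That means 7 intermediate landings.
Horizontal run for 3310 mm of rise at 1:16 is 3310 × 16 = 52960 mm.
Intermediate landings: 7 × 2000 = 14000 mm.
Developed length = 52960 + 14000 = 66960 mm.

66960 mm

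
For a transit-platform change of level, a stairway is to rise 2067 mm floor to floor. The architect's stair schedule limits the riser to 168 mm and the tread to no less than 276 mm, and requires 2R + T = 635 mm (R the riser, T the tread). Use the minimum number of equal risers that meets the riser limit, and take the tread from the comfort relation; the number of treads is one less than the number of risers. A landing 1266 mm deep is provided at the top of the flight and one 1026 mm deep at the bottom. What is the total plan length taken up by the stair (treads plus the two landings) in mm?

6096 mm

2067 / 168 = 12.30, so 13 risers are needed.
Riser R = 2067 / 13 = 159 mm, within the 168 mm limit.
T = 635 − 2·159 = 317 mm, which satisfies the 276 mm minimum.
13 risers give 12 treads; going = 12 × 317 = 3804 mm.
Enclosure = 3804 + 1266 + 1026 = 6096 mm.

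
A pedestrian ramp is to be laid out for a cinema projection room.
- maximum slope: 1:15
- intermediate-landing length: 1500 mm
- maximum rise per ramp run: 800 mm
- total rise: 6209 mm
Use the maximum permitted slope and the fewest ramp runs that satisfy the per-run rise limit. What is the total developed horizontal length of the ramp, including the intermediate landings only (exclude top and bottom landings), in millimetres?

103635 mm

⌈6209/800⌉ = 8 ramp runs. That means 7 intermediate landings.
Horizontal run for 6209 mm of rise at 1:15 is 6209 × 15 = 93135 mm.
7 intermediate landings contribute 7 × 1500 = 10500 mm.
Total developed length = 93135 + 10500 = 103635 mm.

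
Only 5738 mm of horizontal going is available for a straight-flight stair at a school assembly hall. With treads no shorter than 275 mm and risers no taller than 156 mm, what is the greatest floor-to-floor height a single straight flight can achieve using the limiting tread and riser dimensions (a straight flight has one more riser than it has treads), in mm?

5738 / 275 = 20.87, so 20 treads fit.
Risers = treads + 1 = 21.
Maximum height = 21 × 156 = 3276 mm.

3276 mm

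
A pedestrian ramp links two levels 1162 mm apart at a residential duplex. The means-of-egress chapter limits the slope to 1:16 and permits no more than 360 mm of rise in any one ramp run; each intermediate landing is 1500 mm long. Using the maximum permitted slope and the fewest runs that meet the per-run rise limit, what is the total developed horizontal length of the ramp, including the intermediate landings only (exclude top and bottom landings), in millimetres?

1162 / 360 = 3.228 → round up to 4 ramp runs. That means 3 intermediate landings.
Horizontal run for 1162 mm of rise at 1:16 is 1162 × 16 = 18592 mm.
3 intermediate landings contribute 3 × 1500 = 4500 mm.
Developed length = 18592 + 4500 = 23092 mm.

23092 mm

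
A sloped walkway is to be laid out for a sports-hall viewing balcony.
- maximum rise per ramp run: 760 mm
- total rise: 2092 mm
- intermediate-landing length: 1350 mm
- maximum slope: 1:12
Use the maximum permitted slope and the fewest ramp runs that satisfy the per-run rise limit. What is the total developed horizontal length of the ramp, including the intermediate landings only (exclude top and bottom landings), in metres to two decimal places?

At most 760 each: 2092/760 = 2.75, giving 3 ramp runs. That means 2 intermediate landings.
Ramp run (horizontal) at 1:12: 2092 × 12 = 25104 mm.
Intermediate landings: 2 × 1350 = 2700 mm.
Total developed length = 25104 + 2700 = 27804 mm.
= 27.80 m.

27.80 m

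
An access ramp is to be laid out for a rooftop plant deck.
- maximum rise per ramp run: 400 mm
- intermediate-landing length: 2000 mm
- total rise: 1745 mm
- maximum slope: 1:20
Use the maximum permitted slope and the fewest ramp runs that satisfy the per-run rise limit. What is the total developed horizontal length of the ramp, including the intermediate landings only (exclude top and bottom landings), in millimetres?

At most 400 each: 1745/400 = 4.36, giving 5 ramp runs. That means 4 intermediate landings.
Ramp run (horizontal) at 1:20: 1745 × 20 = 34900 mm.
4 intermediate landings contribute 4 × 2000 = 8000 mm.
Developed length = 34900 + 8000 = 42900 mm.

42900 mm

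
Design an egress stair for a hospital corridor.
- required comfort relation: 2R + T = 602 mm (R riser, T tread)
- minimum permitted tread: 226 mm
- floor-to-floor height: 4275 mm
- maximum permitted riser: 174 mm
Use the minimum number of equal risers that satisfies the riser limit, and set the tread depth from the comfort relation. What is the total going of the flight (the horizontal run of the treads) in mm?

6240 mm

⌈4275/174⌉ = 25 risers.
Riser R = 4275 / 25 = 171 mm, within the 174 mm limit.
T = 602 − 2·171 = 260 mm, which satisfies the 226 mm minimum.
Treads = 25 − 1 = 24; going = 24 × 260 = 6240 mm.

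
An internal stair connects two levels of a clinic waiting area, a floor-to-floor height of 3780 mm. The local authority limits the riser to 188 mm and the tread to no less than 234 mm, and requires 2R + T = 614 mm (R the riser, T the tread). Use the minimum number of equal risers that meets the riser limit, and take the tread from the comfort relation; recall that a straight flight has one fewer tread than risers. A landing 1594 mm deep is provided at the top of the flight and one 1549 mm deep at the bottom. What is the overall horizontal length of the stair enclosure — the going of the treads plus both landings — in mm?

⌈3780/188⌉ = 21 risers.
Each riser is 3780/21 = 180 mm (≤ 188 mm).
From 2R + T = 614: T = 614 − 360 = 254 mm.
Going = (21 − 1) × 254 = 5080 mm.
Add landings: 5080 + 1594 + 1549 = 8223 mm.

8223 mm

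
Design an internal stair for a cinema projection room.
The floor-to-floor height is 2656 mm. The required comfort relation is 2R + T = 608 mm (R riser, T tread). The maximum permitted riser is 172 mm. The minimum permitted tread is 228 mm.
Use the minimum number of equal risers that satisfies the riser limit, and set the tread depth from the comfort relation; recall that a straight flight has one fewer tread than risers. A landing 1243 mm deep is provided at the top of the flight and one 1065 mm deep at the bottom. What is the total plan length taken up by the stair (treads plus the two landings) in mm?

At most 172 each: 2656/172 = 15.44, giving 16 risers.
Each riser is 2656/16 = 166 mm (≤ 172 mm).
Tread T = 608 − 2 × 166 = 276 mm (≥ 228 mm).
Treads = 16 − 1 = 15; going = 15 × 276 = 4140 mm.
Enclosure = 4140 + 1243 + 1065 = 6448 mm.

6448 mm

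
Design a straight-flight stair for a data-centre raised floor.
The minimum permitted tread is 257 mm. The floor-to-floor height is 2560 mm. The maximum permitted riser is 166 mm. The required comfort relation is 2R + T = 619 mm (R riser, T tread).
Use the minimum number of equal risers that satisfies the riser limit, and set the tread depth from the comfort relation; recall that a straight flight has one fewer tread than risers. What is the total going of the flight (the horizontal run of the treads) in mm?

4485 mm

2560 / 166 = 15.42, so 16 risers are needed.
Each riser is 2560/16 = 160 mm (≤ 166 mm).
T = 619 − 2·160 = 299 mm, which satisfies the 257 mm minimum.
Going = (16 − 1) × 299 = 4485 mm.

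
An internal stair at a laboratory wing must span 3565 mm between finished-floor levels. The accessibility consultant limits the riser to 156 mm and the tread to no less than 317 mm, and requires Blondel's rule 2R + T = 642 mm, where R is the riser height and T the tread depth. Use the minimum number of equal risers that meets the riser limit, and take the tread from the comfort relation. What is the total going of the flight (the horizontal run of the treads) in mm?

7304 mm

At most 156 each: 3565/156 = 22.85, giving 23 risers.
R = 3565 ÷ 23 = 155 mm.
From 2R + T = 642: T = 642 − 310 = 332 mm.
23 risers give 22 treads; going = 22 × 332 = 7304 mm.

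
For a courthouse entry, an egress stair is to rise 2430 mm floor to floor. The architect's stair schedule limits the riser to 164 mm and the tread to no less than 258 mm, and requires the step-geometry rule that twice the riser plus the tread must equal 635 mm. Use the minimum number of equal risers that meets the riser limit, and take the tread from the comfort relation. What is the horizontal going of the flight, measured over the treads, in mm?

⌈2430/164⌉ = 15 risers.
R = 2430 ÷ 15 = 162 mm.
T = 635 − 2·162 = 311 mm, which satisfies the 258 mm minimum.
Treads = 15 − 1 = 14; going = 14 × 311 = 4354 mm.

4354 mm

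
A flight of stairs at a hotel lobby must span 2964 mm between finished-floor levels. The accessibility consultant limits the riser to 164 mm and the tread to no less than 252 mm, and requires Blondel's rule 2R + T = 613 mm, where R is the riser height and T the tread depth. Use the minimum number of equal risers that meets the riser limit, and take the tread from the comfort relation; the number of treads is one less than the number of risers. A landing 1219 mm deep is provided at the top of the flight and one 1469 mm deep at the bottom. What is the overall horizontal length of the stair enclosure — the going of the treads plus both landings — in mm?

⌈2964/164⌉ = 19 risers.
Each riser is 2964/19 = 156 mm (≤ 164 mm).
T = 613 − 2·156 = 301 mm, which satisfies the 252 mm minimum.
Going = (19 − 1) × 301 = 5418 mm.
Add landings: 5418 + 1219 + 1469 = 8106 mm.

8106 mm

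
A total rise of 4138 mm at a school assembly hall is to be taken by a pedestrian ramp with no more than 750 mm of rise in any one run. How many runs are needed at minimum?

⌈4138/750⌉ = 6 ramp runs.

6 runs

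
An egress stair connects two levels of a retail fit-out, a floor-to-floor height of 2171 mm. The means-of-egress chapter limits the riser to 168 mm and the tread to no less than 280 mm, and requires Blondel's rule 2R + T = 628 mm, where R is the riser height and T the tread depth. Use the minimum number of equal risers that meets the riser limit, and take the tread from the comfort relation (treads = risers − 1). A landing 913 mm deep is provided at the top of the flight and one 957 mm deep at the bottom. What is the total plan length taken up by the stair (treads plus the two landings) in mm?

5398 mm

2171 / 168 = 12.92, so 13 risers are needed.
Each riser is 2171/13 = 167 mm (≤ 168 mm).
Tread T = 628 − 2 × 167 = 294 mm (≥ 280 mm).
Treads = 13 − 1 = 12; going = 12 × 294 = 3528 mm.
Add landings: 3528 + 913 + 957 = 5398 mm.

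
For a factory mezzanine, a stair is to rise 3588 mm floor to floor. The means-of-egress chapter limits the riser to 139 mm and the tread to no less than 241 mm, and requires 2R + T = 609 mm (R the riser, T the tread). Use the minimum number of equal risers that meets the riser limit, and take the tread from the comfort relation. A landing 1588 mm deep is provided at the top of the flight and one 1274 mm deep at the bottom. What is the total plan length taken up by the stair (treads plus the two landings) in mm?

11187 mm

⌈3588/139⌉ = 26 risers.
Riser R = 3588 / 26 = 138 mm, within the 139 mm limit.
Tread T = 609 − 2 × 138 = 333 mm (≥ 241 mm).
Treads = 26 − 1 = 25; going = 25 × 333 = 8325 mm.
Enclosure = 8325 + 1588 + 1274 = 11187 mm.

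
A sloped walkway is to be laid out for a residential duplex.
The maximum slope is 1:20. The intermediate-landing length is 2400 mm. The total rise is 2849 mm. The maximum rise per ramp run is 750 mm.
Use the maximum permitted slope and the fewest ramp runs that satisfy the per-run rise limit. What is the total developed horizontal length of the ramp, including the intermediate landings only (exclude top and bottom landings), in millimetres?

2849 / 750 = 3.80, so 4 ramp runs are needed. That means 3 intermediate landings.
Horizontal run for 2849 mm of rise at 1:20 is 2849 × 20 = 56980 mm.
Intermediate landings: 3 × 2400 = 7200 mm.
Total developed length = 56980 + 7200 = 64180 mm.

64180 mm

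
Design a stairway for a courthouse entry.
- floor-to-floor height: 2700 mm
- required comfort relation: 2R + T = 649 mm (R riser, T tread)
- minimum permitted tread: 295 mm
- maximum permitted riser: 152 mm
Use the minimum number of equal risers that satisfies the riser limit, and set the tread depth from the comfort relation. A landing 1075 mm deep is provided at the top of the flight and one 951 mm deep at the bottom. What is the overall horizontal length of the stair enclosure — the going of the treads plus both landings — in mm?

2700 / 152 = 17.763 → round up to 18 risers.
Riser R = 2700 / 18 = 150 mm, within the 152 mm limit.
Tread T = 649 − 2 × 150 = 349 mm (≥ 295 mm).
Going = (18 − 1) × 349 = 5933 mm.
Enclosure = 5933 + 1075 + 951 = 7959 mm.

7959 mm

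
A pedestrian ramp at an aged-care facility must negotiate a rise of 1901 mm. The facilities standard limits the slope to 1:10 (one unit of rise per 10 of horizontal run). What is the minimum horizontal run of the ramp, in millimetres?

19010 mm

At 1:10 the run is 10 × 1901 = 19010 mm.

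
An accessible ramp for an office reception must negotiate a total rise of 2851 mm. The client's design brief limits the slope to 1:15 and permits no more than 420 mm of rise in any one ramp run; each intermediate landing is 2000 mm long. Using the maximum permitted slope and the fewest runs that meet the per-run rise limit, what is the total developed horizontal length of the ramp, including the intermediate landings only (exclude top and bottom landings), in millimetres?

54765 mm

2851 / 420 = 6.79, so 7 ramp runs are needed. That means 6 intermediate landings.
Ramp run (horizontal) at 1:15: 2851 × 15 = 42765 mm.
Intermediate landings: 6 × 2000 = 12000 mm.
Total developed length = 42765 + 12000 = 54765 mm.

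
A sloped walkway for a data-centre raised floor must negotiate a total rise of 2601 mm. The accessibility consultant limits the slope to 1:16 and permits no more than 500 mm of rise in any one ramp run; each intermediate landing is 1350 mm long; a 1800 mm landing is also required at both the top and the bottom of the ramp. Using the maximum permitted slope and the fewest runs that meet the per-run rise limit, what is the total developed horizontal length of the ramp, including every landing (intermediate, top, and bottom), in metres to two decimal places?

51.97 m

At most 500 each: 2601/500 = 5.20, giving 6 ramp runs. That means 5 intermediate landings.
Horizontal run for 2601 mm of rise at 1:16 is 2601 × 16 = 41616 mm.
5 intermediate landings contribute 5 × 1350 = 6750 mm.
Top and bottom landings: 2 × 1800 = 3600 mm.
Total = 41616 + 6750 + 3600 = 51966 mm.
= 51.97 m.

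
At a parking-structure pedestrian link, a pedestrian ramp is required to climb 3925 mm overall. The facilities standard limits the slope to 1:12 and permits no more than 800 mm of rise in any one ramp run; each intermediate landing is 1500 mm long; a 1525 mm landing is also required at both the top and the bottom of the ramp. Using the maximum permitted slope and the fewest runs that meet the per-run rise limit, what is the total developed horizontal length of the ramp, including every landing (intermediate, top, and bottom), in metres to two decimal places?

56.15 m

At most 800 each: 3925/800 = 4.91, giving 5 ramp runs. That means 4 intermediate landings.
Ramp run (horizontal) at 1:12: 3925 × 12 = 47100 mm.
Intermediate landings: 4 × 1500 = 6000 mm.
Top and bottom landings: 2 × 1525 = 3050 mm.
Total = 47100 + 6000 + 3050 = 56150 mm.
= 56.15 m.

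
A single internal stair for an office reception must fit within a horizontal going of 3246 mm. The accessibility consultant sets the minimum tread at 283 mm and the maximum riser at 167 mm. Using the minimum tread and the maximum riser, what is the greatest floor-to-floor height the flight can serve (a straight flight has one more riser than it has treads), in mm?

3246 / 283 = 11.47, so 11 treads fit.
Risers = treads + 1 = 12.
Maximum height = 12 × 167 = 2004 mm.

2004 mm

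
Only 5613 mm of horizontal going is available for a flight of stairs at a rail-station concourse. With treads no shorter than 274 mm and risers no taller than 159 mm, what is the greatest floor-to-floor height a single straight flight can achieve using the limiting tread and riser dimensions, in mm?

3339 mm

Treads that fit: ⌊5613 / 274⌋ = 20.
Risers = treads + 1 = 21.
Maximum height = 21 × 159 = 3339 mm.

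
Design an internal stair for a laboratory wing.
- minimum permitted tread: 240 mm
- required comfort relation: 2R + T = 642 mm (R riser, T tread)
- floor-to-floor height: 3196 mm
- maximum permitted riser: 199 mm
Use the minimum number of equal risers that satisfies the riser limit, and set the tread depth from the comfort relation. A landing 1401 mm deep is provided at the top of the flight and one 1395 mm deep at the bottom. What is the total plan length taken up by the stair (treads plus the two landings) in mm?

3196 / 199 = 16.06, so 17 risers are needed.
R = 3196 ÷ 17 = 188 mm.
Tread T = 642 − 2 × 188 = 266 mm (≥ 240 mm).
Going = (17 − 1) × 266 = 4256 mm.
Add landings: 4256 + 1401 + 1395 = 7052 mm.

7052 mm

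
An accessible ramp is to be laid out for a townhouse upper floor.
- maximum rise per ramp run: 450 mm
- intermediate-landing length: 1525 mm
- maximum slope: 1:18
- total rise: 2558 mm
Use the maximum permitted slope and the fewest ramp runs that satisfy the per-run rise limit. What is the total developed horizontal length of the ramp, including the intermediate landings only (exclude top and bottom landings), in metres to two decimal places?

At most 450 each: 2558/450 = 5.68, giving 6 ramp runs. That means 5 intermediate landings.
Horizontal run for 2558 mm of rise at 1:18 is 2558 × 18 = 46044 mm.
Intermediate landings: 5 × 1525 = 7625 mm.
Total developed length = 46044 + 7625 = 53669 mm.
= 53.67 m.

53.67 m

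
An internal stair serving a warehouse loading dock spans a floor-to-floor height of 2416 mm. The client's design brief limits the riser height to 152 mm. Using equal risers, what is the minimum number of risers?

16 risers

2416 / 152 = 15.895 → round up to 16 risers.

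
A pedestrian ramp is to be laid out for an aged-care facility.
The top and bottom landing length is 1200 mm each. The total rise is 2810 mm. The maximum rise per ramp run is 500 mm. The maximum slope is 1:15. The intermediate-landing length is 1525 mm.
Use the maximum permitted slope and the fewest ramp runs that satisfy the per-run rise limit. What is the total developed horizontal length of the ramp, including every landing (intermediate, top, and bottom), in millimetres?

52175 mm

2810 / 500 = 5.62, so 6 ramp runs are needed. That means 5 intermediate landings.
Horizontal run for 2810 mm of rise at 1:15 is 2810 × 15 = 42150 mm.
5 intermediate landings contribute 5 × 1525 = 7625 mm.
Top and bottom landings: 2 × 1200 = 2400 mm.
Total = 42150 + 7625 + 2400 = 52175 mm.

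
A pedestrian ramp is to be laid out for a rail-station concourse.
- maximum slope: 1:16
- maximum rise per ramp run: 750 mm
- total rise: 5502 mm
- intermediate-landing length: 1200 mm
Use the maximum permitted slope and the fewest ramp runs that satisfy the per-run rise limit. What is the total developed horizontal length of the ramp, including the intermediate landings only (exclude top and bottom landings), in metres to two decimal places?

5502 / 750 = 7.34, so 8 ramp runs are needed. That means 7 intermediate landings.
Ramp run (horizontal) at 1:16: 5502 × 16 = 88032 mm.
7 intermediate landings contribute 7 × 1200 = 8400 mm.
Total developed length = 88032 + 8400 = 96432 mm.
= 96.43 m.

96.43 m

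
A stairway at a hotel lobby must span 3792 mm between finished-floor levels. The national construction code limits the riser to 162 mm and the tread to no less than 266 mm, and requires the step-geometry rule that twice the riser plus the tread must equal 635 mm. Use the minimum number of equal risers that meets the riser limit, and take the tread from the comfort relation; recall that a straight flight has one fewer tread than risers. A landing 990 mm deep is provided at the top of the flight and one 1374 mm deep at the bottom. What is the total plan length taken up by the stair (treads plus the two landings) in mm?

9701 mm

3792 / 162 = 23.41, so 24 risers are needed.
Riser R = 3792 / 24 = 158 mm, within the 162 mm limit.
Tread T = 635 − 2 × 158 = 319 mm (≥ 266 mm).
24 risers give 23 treads; going = 23 × 319 = 7337 mm.
Enclosure = 7337 + 990 + 1374 = 9701 mm.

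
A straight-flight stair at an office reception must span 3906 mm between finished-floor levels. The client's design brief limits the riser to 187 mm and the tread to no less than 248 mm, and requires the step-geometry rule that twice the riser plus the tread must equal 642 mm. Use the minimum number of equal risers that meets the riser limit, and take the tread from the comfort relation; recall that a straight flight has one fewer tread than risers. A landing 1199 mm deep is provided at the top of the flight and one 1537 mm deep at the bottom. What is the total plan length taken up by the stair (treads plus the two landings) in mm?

⌈3906/187⌉ = 21 risers.
Riser R = 3906 / 21 = 186 mm, within the 187 mm limit.
From 2R + T = 642: T = 642 − 372 = 270 mm.
21 risers give 20 treads; going = 20 × 270 = 5400 mm.
Enclosure = 5400 + 1199 + 1537 = 8136 mm.

8136 mm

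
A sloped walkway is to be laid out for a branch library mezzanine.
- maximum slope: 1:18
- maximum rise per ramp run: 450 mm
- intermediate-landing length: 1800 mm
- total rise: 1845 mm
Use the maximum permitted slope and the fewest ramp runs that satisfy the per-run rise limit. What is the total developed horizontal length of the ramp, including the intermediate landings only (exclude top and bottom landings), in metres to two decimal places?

40.41 m

1845 / 450 = 4.100 → round up to 5 ramp runs. That means 4 intermediate landings.
Horizontal run for 1845 mm of rise at 1:18 is 1845 × 18 = 33210 mm.
Intermediate landings: 4 × 1800 = 7200 mm.
Developed length = 33210 + 7200 = 40410 mm.
= 40.41 m.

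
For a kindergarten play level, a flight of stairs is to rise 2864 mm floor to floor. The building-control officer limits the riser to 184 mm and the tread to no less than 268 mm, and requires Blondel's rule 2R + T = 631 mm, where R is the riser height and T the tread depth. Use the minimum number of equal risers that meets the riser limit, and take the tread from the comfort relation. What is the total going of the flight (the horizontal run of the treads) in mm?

4095 mm

At most 184 each: 2864/184 = 15.57, giving 16 risers.
R = 2864 ÷ 16 = 179 mm.
Tread T = 631 − 2 × 179 = 273 mm (≥ 268 mm).
16 risers give 15 treads; going = 15 × 273 = 4095 mm.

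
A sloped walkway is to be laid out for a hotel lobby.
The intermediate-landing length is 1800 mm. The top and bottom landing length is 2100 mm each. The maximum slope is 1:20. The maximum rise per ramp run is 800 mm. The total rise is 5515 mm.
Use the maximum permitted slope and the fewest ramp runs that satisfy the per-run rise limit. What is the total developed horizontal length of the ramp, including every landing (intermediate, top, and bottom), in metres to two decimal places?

125.30 m

5515 / 800 = 6.894 → round up to 7 ramp runs. That means 6 intermediate landings.
Horizontal run for 5515 mm of rise at 1:20 is 5515 × 20 = 110300 mm.
Intermediate landings: 6 × 1800 = 10800 mm.
Top and bottom landings: 2 × 2100 = 4200 mm.
Total = 110300 + 10800 + 4200 = 125300 mm.
= 125.30 m.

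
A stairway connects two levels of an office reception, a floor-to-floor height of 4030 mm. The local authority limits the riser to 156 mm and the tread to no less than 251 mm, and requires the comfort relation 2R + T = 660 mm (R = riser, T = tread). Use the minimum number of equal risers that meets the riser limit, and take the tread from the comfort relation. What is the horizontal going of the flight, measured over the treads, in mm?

⌈4030/156⌉ = 26 risers.
Riser R = 4030 / 26 = 155 mm, within the 156 mm limit.
T = 660 − 2·155 = 350 mm, which satisfies the 251 mm minimum.
Going = (26 − 1) × 350 = 8750 mm.

8750 mm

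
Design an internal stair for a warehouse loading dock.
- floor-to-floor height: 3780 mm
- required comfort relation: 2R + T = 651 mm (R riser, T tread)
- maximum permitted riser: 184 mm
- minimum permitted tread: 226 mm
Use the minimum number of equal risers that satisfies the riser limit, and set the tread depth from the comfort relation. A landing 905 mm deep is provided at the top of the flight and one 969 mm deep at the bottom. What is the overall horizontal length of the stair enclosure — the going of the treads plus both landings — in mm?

At most 184 each: 3780/184 = 20.54, giving 21 risers.
Riser R = 3780 / 21 = 180 mm, within the 184 mm limit.
T = 651 − 2·180 = 291 mm, which satisfies the 226 mm minimum.
21 risers give 20 treads; going = 20 × 291 = 5820 mm.
Add landings: 5820 + 905 + 969 = 7694 mm.

7694 mm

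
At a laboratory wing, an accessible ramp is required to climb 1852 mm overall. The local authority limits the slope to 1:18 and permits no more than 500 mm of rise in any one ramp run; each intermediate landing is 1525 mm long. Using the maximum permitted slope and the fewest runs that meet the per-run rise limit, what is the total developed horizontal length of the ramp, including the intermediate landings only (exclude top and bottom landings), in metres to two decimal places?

37.91 m

⌈1852/500⌉ = 4 ramp runs. That means 3 intermediate landings.
Ramp run (horizontal) at 1:18: 1852 × 18 = 33336 mm.
3 intermediate landings contribute 3 × 1525 = 4575 mm.
Total developed length = 33336 + 4575 = 37911 mm.
= 37.91 m.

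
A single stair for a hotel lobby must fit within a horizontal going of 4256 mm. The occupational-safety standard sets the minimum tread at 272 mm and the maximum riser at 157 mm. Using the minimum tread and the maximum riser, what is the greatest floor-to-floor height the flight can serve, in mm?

4256 / 272 = 15.65, so 15 treads fit.
Risers = treads + 1 = 16.
Maximum height = 16 × 157 = 2512 mm.

2512 mm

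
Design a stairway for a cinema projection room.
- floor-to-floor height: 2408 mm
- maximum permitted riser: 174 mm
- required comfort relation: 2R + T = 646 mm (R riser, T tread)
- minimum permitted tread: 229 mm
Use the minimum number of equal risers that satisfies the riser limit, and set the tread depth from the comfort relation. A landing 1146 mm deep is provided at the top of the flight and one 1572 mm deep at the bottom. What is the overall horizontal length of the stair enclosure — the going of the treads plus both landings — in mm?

At most 174 each: 2408/174 = 13.84, giving 14 risers.
R = 2408 ÷ 14 = 172 mm.
Tread T = 646 − 2 × 172 = 302 mm (≥ 229 mm).
Treads = 14 − 1 = 13; going = 13 × 302 = 3926 mm.
Add landings: 3926 + 1146 + 1572 = 6644 mm.

6644 mm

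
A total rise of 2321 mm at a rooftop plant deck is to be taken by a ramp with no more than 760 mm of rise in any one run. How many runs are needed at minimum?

4 runs

⌈2321/760⌉ = 4 ramp runs.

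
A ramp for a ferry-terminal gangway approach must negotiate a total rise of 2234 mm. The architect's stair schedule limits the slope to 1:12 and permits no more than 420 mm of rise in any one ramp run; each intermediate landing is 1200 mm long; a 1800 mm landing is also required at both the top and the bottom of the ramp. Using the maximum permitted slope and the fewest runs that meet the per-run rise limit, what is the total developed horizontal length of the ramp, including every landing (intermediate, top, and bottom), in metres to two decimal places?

⌈2234/420⌉ = 6 ramp runs. That means 5 intermediate landings.
Ramp run (horizontal) at 1:12: 2234 × 12 = 26808 mm.
Intermediate landings: 5 × 1200 = 6000 mm.
Top and bottom landings: 2 × 1800 = 3600 mm.
Total = 26808 + 6000 + 3600 = 36408 mm.
= 36.41 m.

36.41 m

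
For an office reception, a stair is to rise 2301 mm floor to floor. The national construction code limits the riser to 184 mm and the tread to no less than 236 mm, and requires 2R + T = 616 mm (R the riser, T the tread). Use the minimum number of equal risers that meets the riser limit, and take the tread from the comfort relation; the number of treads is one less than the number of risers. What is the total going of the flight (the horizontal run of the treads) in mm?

2301 / 184 = 12.505 → round up to 13 risers.
Each riser is 2301/13 = 177 mm (≤ 184 mm).
From 2R + T = 616: T = 616 − 354 = 262 mm.
Going = (13 − 1) × 262 = 3144 mm.

3144 mm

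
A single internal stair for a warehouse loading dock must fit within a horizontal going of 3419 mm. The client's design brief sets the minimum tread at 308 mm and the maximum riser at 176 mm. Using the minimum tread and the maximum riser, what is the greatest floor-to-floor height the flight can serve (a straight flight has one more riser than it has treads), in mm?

Treads that fit: ⌊3419 / 308⌋ = 11.
Risers = treads + 1 = 12.
Maximum height = 12 × 176 = 2112 mm.

2112 mm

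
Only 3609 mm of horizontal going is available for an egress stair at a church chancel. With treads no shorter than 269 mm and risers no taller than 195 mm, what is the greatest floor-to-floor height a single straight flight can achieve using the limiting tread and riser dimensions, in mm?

2730 mm

3609 / 269 = 13.42, so 13 treads fit.
Risers = treads + 1 = 14.
Maximum height = 14 × 195 = 2730 mm.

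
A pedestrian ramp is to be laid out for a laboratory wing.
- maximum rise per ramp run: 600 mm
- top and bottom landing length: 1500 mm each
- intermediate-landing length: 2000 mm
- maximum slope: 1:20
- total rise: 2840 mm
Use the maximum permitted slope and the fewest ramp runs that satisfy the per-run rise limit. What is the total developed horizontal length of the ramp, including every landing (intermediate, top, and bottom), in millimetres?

2840 / 600 = 4.733 → round up to 5 ramp runs. That means 4 intermediate landings.
Ramp run (horizontal) at 1:20: 2840 × 20 = 56800 mm.
4 intermediate landings contribute 4 × 2000 = 8000 mm.
Top and bottom landings: 2 × 1500 = 3000 mm.
Total = 56800 + 8000 + 3000 = 67800 mm.

67800 mm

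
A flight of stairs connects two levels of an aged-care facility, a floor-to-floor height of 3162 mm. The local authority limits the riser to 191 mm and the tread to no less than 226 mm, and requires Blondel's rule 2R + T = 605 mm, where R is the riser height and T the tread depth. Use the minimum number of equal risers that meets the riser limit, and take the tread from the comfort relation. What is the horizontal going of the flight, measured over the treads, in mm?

3162 / 191 = 16.55, so 17 risers are needed.
Each riser is 3162/17 = 186 mm (≤ 191 mm).
From 2R + T = 605: T = 605 − 372 = 233 mm.
Treads = 17 − 1 = 16; going = 16 × 233 = 3728 mm.

3728 mm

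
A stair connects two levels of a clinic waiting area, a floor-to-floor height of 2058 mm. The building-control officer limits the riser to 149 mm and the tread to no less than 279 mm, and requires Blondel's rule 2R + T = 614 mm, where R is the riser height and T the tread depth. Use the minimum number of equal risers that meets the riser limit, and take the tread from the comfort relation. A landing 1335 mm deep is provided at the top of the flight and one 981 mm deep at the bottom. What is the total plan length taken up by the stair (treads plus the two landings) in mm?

6476 mm

2058 / 149 = 13.81, so 14 risers are needed.
R = 2058 ÷ 14 = 147 mm.
From 2R + T = 614: T = 614 − 294 = 320 mm.
14 risers give 13 treads; going = 13 × 320 = 4160 mm.
Enclosure = 4160 + 1335 + 981 = 6476 mm.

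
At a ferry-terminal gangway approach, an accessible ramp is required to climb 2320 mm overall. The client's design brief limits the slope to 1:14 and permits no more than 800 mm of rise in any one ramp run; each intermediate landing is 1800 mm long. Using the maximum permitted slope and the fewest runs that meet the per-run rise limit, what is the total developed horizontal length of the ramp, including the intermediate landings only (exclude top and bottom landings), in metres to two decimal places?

2320 / 800 = 2.900 → round up to 3 ramp runs. That means 2 intermediate landings.
Ramp run (horizontal) at 1:14: 2320 × 14 = 32480 mm.
Intermediate landings: 2 × 1800 = 3600 mm.
Developed length = 32480 + 3600 = 36080 mm.
= 36.08 m.

36.08 m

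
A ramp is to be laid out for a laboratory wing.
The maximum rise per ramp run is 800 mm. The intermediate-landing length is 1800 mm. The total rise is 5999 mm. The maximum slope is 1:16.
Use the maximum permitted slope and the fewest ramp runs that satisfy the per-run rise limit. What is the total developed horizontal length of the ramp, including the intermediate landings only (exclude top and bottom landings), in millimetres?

108584 mm

5999 / 800 = 7.50, so 8 ramp runs are needed. That means 7 intermediate landings.
Horizontal run for 5999 mm of rise at 1:16 is 5999 × 16 = 95984 mm.
7 intermediate landings contribute 7 × 1800 = 12600 mm.
Developed length = 95984 + 12600 = 108584 mm.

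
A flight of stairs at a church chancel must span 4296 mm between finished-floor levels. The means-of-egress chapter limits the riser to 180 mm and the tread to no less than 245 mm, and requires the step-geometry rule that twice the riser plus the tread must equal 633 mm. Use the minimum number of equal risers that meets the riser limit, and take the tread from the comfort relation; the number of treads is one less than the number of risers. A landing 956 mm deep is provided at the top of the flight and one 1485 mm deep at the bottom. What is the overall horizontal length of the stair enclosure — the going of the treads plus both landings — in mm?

⌈4296/180⌉ = 24 risers.
Riser R = 4296 / 24 = 179 mm, within the 180 mm limit.
From 2R + T = 633: T = 633 − 358 = 275 mm.
Going = (24 − 1) × 275 = 6325 mm.
Add landings: 6325 + 956 + 1485 = 8766 mm.

8766 mm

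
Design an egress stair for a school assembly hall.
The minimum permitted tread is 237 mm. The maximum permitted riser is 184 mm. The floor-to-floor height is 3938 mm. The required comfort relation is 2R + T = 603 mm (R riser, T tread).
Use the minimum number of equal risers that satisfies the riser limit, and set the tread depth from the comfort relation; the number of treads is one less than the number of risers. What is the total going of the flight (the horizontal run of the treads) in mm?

5145 mm

3938 / 184 = 21.402 → round up to 22 risers.
Riser R = 3938 / 22 = 179 mm, within the 184 mm limit.
From 2R + T = 603: T = 603 − 358 = 245 mm.
Treads = 22 − 1 = 21; going = 21 × 245 = 5145 mm.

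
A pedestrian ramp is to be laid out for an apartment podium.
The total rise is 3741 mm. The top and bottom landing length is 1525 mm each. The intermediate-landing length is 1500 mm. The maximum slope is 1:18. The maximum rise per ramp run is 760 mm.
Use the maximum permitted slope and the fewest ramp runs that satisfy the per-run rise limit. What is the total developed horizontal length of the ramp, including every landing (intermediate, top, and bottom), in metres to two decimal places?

3741 / 760 = 4.92, so 5 ramp runs are needed. That means 4 intermediate landings.
Horizontal run for 3741 mm of rise at 1:18 is 3741 × 18 = 67338 mm.
4 intermediate landings contribute 4 × 1500 = 6000 mm.
Top and bottom landings: 2 × 1525 = 3050 mm.
Total = 67338 + 6000 + 3050 = 76388 mm.
= 76.39 m.

76.39 m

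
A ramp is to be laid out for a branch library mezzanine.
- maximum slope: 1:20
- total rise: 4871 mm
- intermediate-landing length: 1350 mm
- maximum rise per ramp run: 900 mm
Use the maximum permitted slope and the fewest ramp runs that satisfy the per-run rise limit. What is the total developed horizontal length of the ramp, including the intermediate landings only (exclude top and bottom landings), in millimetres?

4871 / 900 = 5.41, so 6 ramp runs are needed. That means 5 intermediate landings.
Horizontal run for 4871 mm of rise at 1:20 is 4871 × 20 = 97420 mm.
Intermediate landings: 5 × 1350 = 6750 mm.
Developed length = 97420 + 6750 = 104170 mm.

104170 mm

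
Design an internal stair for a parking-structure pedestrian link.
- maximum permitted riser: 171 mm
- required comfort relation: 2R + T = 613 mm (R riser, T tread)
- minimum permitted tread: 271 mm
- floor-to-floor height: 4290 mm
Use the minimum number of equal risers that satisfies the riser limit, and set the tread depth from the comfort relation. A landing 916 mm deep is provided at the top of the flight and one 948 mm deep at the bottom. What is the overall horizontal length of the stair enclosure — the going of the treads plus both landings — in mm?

8939 mm

4290 / 171 = 25.088 → round up to 26 risers.
Riser R = 4290 / 26 = 165 mm, within the 171 mm limit.
From 2R + T = 613: T = 613 − 330 = 283 mm.
Treads = 26 − 1 = 25; going = 25 × 283 = 7075 mm.
Add landings: 7075 + 916 + 948 = 8939 mm.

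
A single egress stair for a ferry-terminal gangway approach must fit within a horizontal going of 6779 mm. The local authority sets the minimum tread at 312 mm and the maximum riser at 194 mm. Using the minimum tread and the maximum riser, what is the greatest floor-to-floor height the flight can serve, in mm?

Treads that fit: ⌊6779 / 312⌋ = 21.
Risers = treads + 1 = 22.
Maximum height = 22 × 194 = 4268 mm.

4268 mm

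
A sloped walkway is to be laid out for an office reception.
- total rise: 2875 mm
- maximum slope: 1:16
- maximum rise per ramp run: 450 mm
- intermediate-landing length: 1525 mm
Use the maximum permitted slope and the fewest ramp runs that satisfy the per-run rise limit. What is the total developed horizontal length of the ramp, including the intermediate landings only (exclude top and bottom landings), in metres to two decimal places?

55.15 m

2875 / 450 = 6.389 → round up to 7 ramp runs. That means 6 intermediate landings.
Ramp run (horizontal) at 1:16: 2875 × 16 = 46000 mm.
Intermediate landings: 6 × 1525 = 9150 mm.
Developed length = 46000 + 9150 = 55150 mm.
= 55.15 m.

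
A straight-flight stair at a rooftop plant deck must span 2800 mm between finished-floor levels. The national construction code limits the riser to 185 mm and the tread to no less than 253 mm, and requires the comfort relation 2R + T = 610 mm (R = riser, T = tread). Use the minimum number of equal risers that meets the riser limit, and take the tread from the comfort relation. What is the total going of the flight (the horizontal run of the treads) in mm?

3900 mm

2800 / 185 = 15.14, so 16 risers are needed.
R = 2800 ÷ 16 = 175 mm.
From 2R + T = 610: T = 610 − 350 = 260 mm.
Going = (16 − 1) × 260 = 3900 mm.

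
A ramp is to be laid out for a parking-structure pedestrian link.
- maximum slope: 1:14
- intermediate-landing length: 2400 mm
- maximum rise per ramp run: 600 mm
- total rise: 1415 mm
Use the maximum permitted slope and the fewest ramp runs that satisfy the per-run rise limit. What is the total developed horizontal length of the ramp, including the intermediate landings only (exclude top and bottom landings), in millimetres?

1415 / 600 = 2.358 → round up to 3 ramp runs. That means 2 intermediate landings.
Horizontal run for 1415 mm of rise at 1:14 is 1415 × 14 = 19810 mm.
Intermediate landings: 2 × 2400 = 4800 mm.
Developed length = 19810 + 4800 = 24610 mm.

24610 mm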